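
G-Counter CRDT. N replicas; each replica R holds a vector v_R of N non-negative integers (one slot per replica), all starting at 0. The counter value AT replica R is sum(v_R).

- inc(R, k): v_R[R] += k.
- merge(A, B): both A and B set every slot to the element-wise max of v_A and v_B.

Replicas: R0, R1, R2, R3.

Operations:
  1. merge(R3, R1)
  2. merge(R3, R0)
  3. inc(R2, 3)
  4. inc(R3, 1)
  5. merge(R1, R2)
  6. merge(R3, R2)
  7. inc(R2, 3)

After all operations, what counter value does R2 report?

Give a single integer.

Answer: 7

Derivation:
Op 1: merge R3<->R1 -> R3=(0,0,0,0) R1=(0,0,0,0)
Op 2: merge R3<->R0 -> R3=(0,0,0,0) R0=(0,0,0,0)
Op 3: inc R2 by 3 -> R2=(0,0,3,0) value=3
Op 4: inc R3 by 1 -> R3=(0,0,0,1) value=1
Op 5: merge R1<->R2 -> R1=(0,0,3,0) R2=(0,0,3,0)
Op 6: merge R3<->R2 -> R3=(0,0,3,1) R2=(0,0,3,1)
Op 7: inc R2 by 3 -> R2=(0,0,6,1) value=7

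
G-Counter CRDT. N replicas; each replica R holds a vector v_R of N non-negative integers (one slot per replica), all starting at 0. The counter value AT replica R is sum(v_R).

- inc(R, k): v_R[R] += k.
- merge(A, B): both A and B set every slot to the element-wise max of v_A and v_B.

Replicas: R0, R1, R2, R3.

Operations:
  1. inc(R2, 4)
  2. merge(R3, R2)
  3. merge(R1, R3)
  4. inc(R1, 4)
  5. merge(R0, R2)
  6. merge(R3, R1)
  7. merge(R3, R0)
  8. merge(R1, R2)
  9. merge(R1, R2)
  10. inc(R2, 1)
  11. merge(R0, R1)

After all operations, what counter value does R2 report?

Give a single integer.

Op 1: inc R2 by 4 -> R2=(0,0,4,0) value=4
Op 2: merge R3<->R2 -> R3=(0,0,4,0) R2=(0,0,4,0)
Op 3: merge R1<->R3 -> R1=(0,0,4,0) R3=(0,0,4,0)
Op 4: inc R1 by 4 -> R1=(0,4,4,0) value=8
Op 5: merge R0<->R2 -> R0=(0,0,4,0) R2=(0,0,4,0)
Op 6: merge R3<->R1 -> R3=(0,4,4,0) R1=(0,4,4,0)
Op 7: merge R3<->R0 -> R3=(0,4,4,0) R0=(0,4,4,0)
Op 8: merge R1<->R2 -> R1=(0,4,4,0) R2=(0,4,4,0)
Op 9: merge R1<->R2 -> R1=(0,4,4,0) R2=(0,4,4,0)
Op 10: inc R2 by 1 -> R2=(0,4,5,0) value=9
Op 11: merge R0<->R1 -> R0=(0,4,4,0) R1=(0,4,4,0)

Answer: 9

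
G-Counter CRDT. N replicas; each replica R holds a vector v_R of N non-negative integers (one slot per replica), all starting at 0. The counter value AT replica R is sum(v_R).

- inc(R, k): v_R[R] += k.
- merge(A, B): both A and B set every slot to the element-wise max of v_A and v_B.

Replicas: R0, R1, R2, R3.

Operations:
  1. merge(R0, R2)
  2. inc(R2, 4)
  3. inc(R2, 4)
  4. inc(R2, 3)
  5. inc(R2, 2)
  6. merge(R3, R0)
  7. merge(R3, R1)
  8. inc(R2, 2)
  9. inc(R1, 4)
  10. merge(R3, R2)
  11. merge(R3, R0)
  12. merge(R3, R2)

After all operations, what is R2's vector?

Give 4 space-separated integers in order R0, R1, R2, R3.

Answer: 0 0 15 0

Derivation:
Op 1: merge R0<->R2 -> R0=(0,0,0,0) R2=(0,0,0,0)
Op 2: inc R2 by 4 -> R2=(0,0,4,0) value=4
Op 3: inc R2 by 4 -> R2=(0,0,8,0) value=8
Op 4: inc R2 by 3 -> R2=(0,0,11,0) value=11
Op 5: inc R2 by 2 -> R2=(0,0,13,0) value=13
Op 6: merge R3<->R0 -> R3=(0,0,0,0) R0=(0,0,0,0)
Op 7: merge R3<->R1 -> R3=(0,0,0,0) R1=(0,0,0,0)
Op 8: inc R2 by 2 -> R2=(0,0,15,0) value=15
Op 9: inc R1 by 4 -> R1=(0,4,0,0) value=4
Op 10: merge R3<->R2 -> R3=(0,0,15,0) R2=(0,0,15,0)
Op 11: merge R3<->R0 -> R3=(0,0,15,0) R0=(0,0,15,0)
Op 12: merge R3<->R2 -> R3=(0,0,15,0) R2=(0,0,15,0)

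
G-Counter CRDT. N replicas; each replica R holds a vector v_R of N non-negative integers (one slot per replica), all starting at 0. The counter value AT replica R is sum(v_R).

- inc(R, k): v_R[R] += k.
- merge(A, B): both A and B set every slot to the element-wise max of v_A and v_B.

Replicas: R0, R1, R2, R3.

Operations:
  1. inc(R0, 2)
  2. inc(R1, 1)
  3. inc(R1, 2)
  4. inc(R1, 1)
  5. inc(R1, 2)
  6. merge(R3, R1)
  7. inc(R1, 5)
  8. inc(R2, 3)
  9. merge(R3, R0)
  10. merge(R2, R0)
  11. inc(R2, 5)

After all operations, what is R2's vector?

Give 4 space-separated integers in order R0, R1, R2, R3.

Answer: 2 6 8 0

Derivation:
Op 1: inc R0 by 2 -> R0=(2,0,0,0) value=2
Op 2: inc R1 by 1 -> R1=(0,1,0,0) value=1
Op 3: inc R1 by 2 -> R1=(0,3,0,0) value=3
Op 4: inc R1 by 1 -> R1=(0,4,0,0) value=4
Op 5: inc R1 by 2 -> R1=(0,6,0,0) value=6
Op 6: merge R3<->R1 -> R3=(0,6,0,0) R1=(0,6,0,0)
Op 7: inc R1 by 5 -> R1=(0,11,0,0) value=11
Op 8: inc R2 by 3 -> R2=(0,0,3,0) value=3
Op 9: merge R3<->R0 -> R3=(2,6,0,0) R0=(2,6,0,0)
Op 10: merge R2<->R0 -> R2=(2,6,3,0) R0=(2,6,3,0)
Op 11: inc R2 by 5 -> R2=(2,6,8,0) value=16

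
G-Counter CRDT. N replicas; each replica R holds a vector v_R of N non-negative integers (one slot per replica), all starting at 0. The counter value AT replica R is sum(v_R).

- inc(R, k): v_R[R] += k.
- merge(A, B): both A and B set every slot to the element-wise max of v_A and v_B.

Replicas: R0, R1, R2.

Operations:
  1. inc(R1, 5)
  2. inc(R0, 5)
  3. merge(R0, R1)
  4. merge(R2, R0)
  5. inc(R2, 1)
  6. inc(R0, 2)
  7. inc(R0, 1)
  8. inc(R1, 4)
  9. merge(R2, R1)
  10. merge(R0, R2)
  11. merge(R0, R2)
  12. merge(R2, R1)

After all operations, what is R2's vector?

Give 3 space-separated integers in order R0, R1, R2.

Op 1: inc R1 by 5 -> R1=(0,5,0) value=5
Op 2: inc R0 by 5 -> R0=(5,0,0) value=5
Op 3: merge R0<->R1 -> R0=(5,5,0) R1=(5,5,0)
Op 4: merge R2<->R0 -> R2=(5,5,0) R0=(5,5,0)
Op 5: inc R2 by 1 -> R2=(5,5,1) value=11
Op 6: inc R0 by 2 -> R0=(7,5,0) value=12
Op 7: inc R0 by 1 -> R0=(8,5,0) value=13
Op 8: inc R1 by 4 -> R1=(5,9,0) value=14
Op 9: merge R2<->R1 -> R2=(5,9,1) R1=(5,9,1)
Op 10: merge R0<->R2 -> R0=(8,9,1) R2=(8,9,1)
Op 11: merge R0<->R2 -> R0=(8,9,1) R2=(8,9,1)
Op 12: merge R2<->R1 -> R2=(8,9,1) R1=(8,9,1)

Answer: 8 9 1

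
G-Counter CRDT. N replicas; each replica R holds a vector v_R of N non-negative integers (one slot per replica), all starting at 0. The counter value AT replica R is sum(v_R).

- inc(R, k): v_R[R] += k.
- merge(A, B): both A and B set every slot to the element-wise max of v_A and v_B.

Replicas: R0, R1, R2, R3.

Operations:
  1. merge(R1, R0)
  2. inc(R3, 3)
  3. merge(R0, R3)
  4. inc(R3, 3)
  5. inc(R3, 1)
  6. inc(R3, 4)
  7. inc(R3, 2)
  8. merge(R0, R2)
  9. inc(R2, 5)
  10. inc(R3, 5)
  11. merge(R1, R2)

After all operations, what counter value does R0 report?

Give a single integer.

Answer: 3

Derivation:
Op 1: merge R1<->R0 -> R1=(0,0,0,0) R0=(0,0,0,0)
Op 2: inc R3 by 3 -> R3=(0,0,0,3) value=3
Op 3: merge R0<->R3 -> R0=(0,0,0,3) R3=(0,0,0,3)
Op 4: inc R3 by 3 -> R3=(0,0,0,6) value=6
Op 5: inc R3 by 1 -> R3=(0,0,0,7) value=7
Op 6: inc R3 by 4 -> R3=(0,0,0,11) value=11
Op 7: inc R3 by 2 -> R3=(0,0,0,13) value=13
Op 8: merge R0<->R2 -> R0=(0,0,0,3) R2=(0,0,0,3)
Op 9: inc R2 by 5 -> R2=(0,0,5,3) value=8
Op 10: inc R3 by 5 -> R3=(0,0,0,18) value=18
Op 11: merge R1<->R2 -> R1=(0,0,5,3) R2=(0,0,5,3)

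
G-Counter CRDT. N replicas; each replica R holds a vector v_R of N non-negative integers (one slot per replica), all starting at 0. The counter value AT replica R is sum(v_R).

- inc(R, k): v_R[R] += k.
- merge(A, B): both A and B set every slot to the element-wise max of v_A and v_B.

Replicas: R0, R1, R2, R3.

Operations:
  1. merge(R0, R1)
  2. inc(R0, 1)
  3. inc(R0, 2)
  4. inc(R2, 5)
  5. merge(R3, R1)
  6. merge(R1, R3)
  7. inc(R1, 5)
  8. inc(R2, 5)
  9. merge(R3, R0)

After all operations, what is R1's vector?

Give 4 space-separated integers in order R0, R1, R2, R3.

Answer: 0 5 0 0

Derivation:
Op 1: merge R0<->R1 -> R0=(0,0,0,0) R1=(0,0,0,0)
Op 2: inc R0 by 1 -> R0=(1,0,0,0) value=1
Op 3: inc R0 by 2 -> R0=(3,0,0,0) value=3
Op 4: inc R2 by 5 -> R2=(0,0,5,0) value=5
Op 5: merge R3<->R1 -> R3=(0,0,0,0) R1=(0,0,0,0)
Op 6: merge R1<->R3 -> R1=(0,0,0,0) R3=(0,0,0,0)
Op 7: inc R1 by 5 -> R1=(0,5,0,0) value=5
Op 8: inc R2 by 5 -> R2=(0,0,10,0) value=10
Op 9: merge R3<->R0 -> R3=(3,0,0,0) R0=(3,0,0,0)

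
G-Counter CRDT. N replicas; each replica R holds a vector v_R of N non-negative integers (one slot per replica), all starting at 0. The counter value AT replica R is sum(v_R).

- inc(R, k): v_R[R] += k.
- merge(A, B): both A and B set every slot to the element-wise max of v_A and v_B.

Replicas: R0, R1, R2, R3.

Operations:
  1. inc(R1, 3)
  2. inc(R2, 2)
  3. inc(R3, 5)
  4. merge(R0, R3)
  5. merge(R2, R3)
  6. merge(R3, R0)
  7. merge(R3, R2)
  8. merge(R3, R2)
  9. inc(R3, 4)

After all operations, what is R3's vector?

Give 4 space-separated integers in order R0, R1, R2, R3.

Answer: 0 0 2 9

Derivation:
Op 1: inc R1 by 3 -> R1=(0,3,0,0) value=3
Op 2: inc R2 by 2 -> R2=(0,0,2,0) value=2
Op 3: inc R3 by 5 -> R3=(0,0,0,5) value=5
Op 4: merge R0<->R3 -> R0=(0,0,0,5) R3=(0,0,0,5)
Op 5: merge R2<->R3 -> R2=(0,0,2,5) R3=(0,0,2,5)
Op 6: merge R3<->R0 -> R3=(0,0,2,5) R0=(0,0,2,5)
Op 7: merge R3<->R2 -> R3=(0,0,2,5) R2=(0,0,2,5)
Op 8: merge R3<->R2 -> R3=(0,0,2,5) R2=(0,0,2,5)
Op 9: inc R3 by 4 -> R3=(0,0,2,9) value=11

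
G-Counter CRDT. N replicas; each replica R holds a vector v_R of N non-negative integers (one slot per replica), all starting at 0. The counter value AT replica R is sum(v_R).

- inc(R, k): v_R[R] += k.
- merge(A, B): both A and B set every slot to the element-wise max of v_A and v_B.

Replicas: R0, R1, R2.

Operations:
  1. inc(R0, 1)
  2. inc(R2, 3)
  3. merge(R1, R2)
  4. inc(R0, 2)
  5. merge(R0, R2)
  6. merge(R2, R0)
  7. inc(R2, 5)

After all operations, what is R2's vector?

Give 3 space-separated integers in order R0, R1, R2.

Answer: 3 0 8

Derivation:
Op 1: inc R0 by 1 -> R0=(1,0,0) value=1
Op 2: inc R2 by 3 -> R2=(0,0,3) value=3
Op 3: merge R1<->R2 -> R1=(0,0,3) R2=(0,0,3)
Op 4: inc R0 by 2 -> R0=(3,0,0) value=3
Op 5: merge R0<->R2 -> R0=(3,0,3) R2=(3,0,3)
Op 6: merge R2<->R0 -> R2=(3,0,3) R0=(3,0,3)
Op 7: inc R2 by 5 -> R2=(3,0,8) value=11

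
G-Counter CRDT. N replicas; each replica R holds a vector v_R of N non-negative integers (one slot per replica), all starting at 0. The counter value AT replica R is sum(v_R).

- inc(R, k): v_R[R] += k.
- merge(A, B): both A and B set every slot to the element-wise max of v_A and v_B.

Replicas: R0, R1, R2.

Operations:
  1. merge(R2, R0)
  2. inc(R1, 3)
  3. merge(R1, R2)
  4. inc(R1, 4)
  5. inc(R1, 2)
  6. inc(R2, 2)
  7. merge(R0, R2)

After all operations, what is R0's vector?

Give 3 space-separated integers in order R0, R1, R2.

Op 1: merge R2<->R0 -> R2=(0,0,0) R0=(0,0,0)
Op 2: inc R1 by 3 -> R1=(0,3,0) value=3
Op 3: merge R1<->R2 -> R1=(0,3,0) R2=(0,3,0)
Op 4: inc R1 by 4 -> R1=(0,7,0) value=7
Op 5: inc R1 by 2 -> R1=(0,9,0) value=9
Op 6: inc R2 by 2 -> R2=(0,3,2) value=5
Op 7: merge R0<->R2 -> R0=(0,3,2) R2=(0,3,2)

Answer: 0 3 2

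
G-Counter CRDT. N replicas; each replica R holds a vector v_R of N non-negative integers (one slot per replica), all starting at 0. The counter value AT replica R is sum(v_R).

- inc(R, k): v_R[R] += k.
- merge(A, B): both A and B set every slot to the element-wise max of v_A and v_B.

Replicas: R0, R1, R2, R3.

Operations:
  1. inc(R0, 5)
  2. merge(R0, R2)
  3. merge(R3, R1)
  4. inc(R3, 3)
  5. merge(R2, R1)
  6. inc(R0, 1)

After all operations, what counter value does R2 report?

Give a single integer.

Answer: 5

Derivation:
Op 1: inc R0 by 5 -> R0=(5,0,0,0) value=5
Op 2: merge R0<->R2 -> R0=(5,0,0,0) R2=(5,0,0,0)
Op 3: merge R3<->R1 -> R3=(0,0,0,0) R1=(0,0,0,0)
Op 4: inc R3 by 3 -> R3=(0,0,0,3) value=3
Op 5: merge R2<->R1 -> R2=(5,0,0,0) R1=(5,0,0,0)
Op 6: inc R0 by 1 -> R0=(6,0,0,0) value=6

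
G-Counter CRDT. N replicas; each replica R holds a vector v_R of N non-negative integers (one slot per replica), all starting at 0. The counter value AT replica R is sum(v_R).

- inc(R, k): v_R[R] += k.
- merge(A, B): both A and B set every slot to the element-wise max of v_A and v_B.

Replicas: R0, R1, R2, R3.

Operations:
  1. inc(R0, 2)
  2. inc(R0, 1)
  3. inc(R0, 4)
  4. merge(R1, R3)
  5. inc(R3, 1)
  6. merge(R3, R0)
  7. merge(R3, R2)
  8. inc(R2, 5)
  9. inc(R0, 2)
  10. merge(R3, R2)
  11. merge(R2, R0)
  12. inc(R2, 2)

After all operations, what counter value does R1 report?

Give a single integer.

Op 1: inc R0 by 2 -> R0=(2,0,0,0) value=2
Op 2: inc R0 by 1 -> R0=(3,0,0,0) value=3
Op 3: inc R0 by 4 -> R0=(7,0,0,0) value=7
Op 4: merge R1<->R3 -> R1=(0,0,0,0) R3=(0,0,0,0)
Op 5: inc R3 by 1 -> R3=(0,0,0,1) value=1
Op 6: merge R3<->R0 -> R3=(7,0,0,1) R0=(7,0,0,1)
Op 7: merge R3<->R2 -> R3=(7,0,0,1) R2=(7,0,0,1)
Op 8: inc R2 by 5 -> R2=(7,0,5,1) value=13
Op 9: inc R0 by 2 -> R0=(9,0,0,1) value=10
Op 10: merge R3<->R2 -> R3=(7,0,5,1) R2=(7,0,5,1)
Op 11: merge R2<->R0 -> R2=(9,0,5,1) R0=(9,0,5,1)
Op 12: inc R2 by 2 -> R2=(9,0,7,1) value=17

Answer: 0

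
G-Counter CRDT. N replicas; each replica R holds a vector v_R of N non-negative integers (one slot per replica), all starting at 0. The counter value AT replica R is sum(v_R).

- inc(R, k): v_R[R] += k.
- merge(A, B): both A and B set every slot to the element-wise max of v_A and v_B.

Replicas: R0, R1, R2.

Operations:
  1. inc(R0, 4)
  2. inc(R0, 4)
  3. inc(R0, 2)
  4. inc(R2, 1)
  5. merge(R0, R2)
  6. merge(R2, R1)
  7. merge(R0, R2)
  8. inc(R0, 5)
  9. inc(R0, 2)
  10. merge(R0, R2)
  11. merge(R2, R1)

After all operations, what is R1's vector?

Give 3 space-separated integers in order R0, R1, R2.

Answer: 17 0 1

Derivation:
Op 1: inc R0 by 4 -> R0=(4,0,0) value=4
Op 2: inc R0 by 4 -> R0=(8,0,0) value=8
Op 3: inc R0 by 2 -> R0=(10,0,0) value=10
Op 4: inc R2 by 1 -> R2=(0,0,1) value=1
Op 5: merge R0<->R2 -> R0=(10,0,1) R2=(10,0,1)
Op 6: merge R2<->R1 -> R2=(10,0,1) R1=(10,0,1)
Op 7: merge R0<->R2 -> R0=(10,0,1) R2=(10,0,1)
Op 8: inc R0 by 5 -> R0=(15,0,1) value=16
Op 9: inc R0 by 2 -> R0=(17,0,1) value=18
Op 10: merge R0<->R2 -> R0=(17,0,1) R2=(17,0,1)
Op 11: merge R2<->R1 -> R2=(17,0,1) R1=(17,0,1)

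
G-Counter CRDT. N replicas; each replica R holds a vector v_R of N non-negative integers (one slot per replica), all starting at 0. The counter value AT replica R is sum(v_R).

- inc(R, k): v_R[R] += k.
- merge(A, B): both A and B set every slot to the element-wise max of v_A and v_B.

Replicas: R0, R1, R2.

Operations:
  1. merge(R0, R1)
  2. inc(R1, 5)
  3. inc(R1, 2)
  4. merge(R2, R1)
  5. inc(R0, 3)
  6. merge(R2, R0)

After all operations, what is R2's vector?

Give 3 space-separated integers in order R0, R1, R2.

Op 1: merge R0<->R1 -> R0=(0,0,0) R1=(0,0,0)
Op 2: inc R1 by 5 -> R1=(0,5,0) value=5
Op 3: inc R1 by 2 -> R1=(0,7,0) value=7
Op 4: merge R2<->R1 -> R2=(0,7,0) R1=(0,7,0)
Op 5: inc R0 by 3 -> R0=(3,0,0) value=3
Op 6: merge R2<->R0 -> R2=(3,7,0) R0=(3,7,0)

Answer: 3 7 0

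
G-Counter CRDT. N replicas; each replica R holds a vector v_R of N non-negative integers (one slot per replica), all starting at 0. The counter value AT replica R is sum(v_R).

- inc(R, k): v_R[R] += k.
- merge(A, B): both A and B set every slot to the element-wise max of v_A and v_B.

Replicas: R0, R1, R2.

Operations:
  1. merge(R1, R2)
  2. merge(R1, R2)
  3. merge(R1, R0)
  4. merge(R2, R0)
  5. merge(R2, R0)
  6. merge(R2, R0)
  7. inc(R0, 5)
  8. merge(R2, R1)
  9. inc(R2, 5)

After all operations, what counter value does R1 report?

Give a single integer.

Answer: 0

Derivation:
Op 1: merge R1<->R2 -> R1=(0,0,0) R2=(0,0,0)
Op 2: merge R1<->R2 -> R1=(0,0,0) R2=(0,0,0)
Op 3: merge R1<->R0 -> R1=(0,0,0) R0=(0,0,0)
Op 4: merge R2<->R0 -> R2=(0,0,0) R0=(0,0,0)
Op 5: merge R2<->R0 -> R2=(0,0,0) R0=(0,0,0)
Op 6: merge R2<->R0 -> R2=(0,0,0) R0=(0,0,0)
Op 7: inc R0 by 5 -> R0=(5,0,0) value=5
Op 8: merge R2<->R1 -> R2=(0,0,0) R1=(0,0,0)
Op 9: inc R2 by 5 -> R2=(0,0,5) value=5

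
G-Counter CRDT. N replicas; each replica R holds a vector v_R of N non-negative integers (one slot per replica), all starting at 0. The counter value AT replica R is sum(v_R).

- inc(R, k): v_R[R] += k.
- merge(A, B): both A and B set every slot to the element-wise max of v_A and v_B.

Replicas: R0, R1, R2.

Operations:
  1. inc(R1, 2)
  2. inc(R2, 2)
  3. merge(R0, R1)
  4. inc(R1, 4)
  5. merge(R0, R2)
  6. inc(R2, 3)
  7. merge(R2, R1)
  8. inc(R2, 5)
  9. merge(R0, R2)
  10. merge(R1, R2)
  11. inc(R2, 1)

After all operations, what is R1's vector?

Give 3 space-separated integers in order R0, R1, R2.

Answer: 0 6 10

Derivation:
Op 1: inc R1 by 2 -> R1=(0,2,0) value=2
Op 2: inc R2 by 2 -> R2=(0,0,2) value=2
Op 3: merge R0<->R1 -> R0=(0,2,0) R1=(0,2,0)
Op 4: inc R1 by 4 -> R1=(0,6,0) value=6
Op 5: merge R0<->R2 -> R0=(0,2,2) R2=(0,2,2)
Op 6: inc R2 by 3 -> R2=(0,2,5) value=7
Op 7: merge R2<->R1 -> R2=(0,6,5) R1=(0,6,5)
Op 8: inc R2 by 5 -> R2=(0,6,10) value=16
Op 9: merge R0<->R2 -> R0=(0,6,10) R2=(0,6,10)
Op 10: merge R1<->R2 -> R1=(0,6,10) R2=(0,6,10)
Op 11: inc R2 by 1 -> R2=(0,6,11) value=17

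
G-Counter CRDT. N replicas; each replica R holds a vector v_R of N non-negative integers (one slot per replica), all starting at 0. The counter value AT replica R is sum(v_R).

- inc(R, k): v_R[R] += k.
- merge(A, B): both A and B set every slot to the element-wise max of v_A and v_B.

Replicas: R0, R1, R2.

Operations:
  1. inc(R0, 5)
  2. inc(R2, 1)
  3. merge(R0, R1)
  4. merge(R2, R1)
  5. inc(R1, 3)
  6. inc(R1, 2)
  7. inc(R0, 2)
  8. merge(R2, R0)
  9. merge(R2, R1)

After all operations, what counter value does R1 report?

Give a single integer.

Answer: 13

Derivation:
Op 1: inc R0 by 5 -> R0=(5,0,0) value=5
Op 2: inc R2 by 1 -> R2=(0,0,1) value=1
Op 3: merge R0<->R1 -> R0=(5,0,0) R1=(5,0,0)
Op 4: merge R2<->R1 -> R2=(5,0,1) R1=(5,0,1)
Op 5: inc R1 by 3 -> R1=(5,3,1) value=9
Op 6: inc R1 by 2 -> R1=(5,5,1) value=11
Op 7: inc R0 by 2 -> R0=(7,0,0) value=7
Op 8: merge R2<->R0 -> R2=(7,0,1) R0=(7,0,1)
Op 9: merge R2<->R1 -> R2=(7,5,1) R1=(7,5,1)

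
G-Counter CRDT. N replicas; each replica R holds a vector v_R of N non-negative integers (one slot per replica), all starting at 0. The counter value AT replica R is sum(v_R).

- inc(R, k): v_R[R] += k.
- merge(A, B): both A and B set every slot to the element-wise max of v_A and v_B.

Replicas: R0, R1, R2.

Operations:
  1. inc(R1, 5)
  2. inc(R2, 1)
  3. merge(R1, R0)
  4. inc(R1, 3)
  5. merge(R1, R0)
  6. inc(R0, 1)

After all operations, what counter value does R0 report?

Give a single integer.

Op 1: inc R1 by 5 -> R1=(0,5,0) value=5
Op 2: inc R2 by 1 -> R2=(0,0,1) value=1
Op 3: merge R1<->R0 -> R1=(0,5,0) R0=(0,5,0)
Op 4: inc R1 by 3 -> R1=(0,8,0) value=8
Op 5: merge R1<->R0 -> R1=(0,8,0) R0=(0,8,0)
Op 6: inc R0 by 1 -> R0=(1,8,0) value=9

Answer: 9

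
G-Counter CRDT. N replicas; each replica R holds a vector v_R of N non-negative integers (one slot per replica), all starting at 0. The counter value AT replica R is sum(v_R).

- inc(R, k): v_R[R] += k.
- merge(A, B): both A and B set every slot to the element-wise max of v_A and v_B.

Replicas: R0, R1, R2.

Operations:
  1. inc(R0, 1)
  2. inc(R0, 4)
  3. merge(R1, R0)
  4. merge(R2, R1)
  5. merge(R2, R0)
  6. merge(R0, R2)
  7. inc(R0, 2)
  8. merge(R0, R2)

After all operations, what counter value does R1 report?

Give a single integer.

Answer: 5

Derivation:
Op 1: inc R0 by 1 -> R0=(1,0,0) value=1
Op 2: inc R0 by 4 -> R0=(5,0,0) value=5
Op 3: merge R1<->R0 -> R1=(5,0,0) R0=(5,0,0)
Op 4: merge R2<->R1 -> R2=(5,0,0) R1=(5,0,0)
Op 5: merge R2<->R0 -> R2=(5,0,0) R0=(5,0,0)
Op 6: merge R0<->R2 -> R0=(5,0,0) R2=(5,0,0)
Op 7: inc R0 by 2 -> R0=(7,0,0) value=7
Op 8: merge R0<->R2 -> R0=(7,0,0) R2=(7,0,0)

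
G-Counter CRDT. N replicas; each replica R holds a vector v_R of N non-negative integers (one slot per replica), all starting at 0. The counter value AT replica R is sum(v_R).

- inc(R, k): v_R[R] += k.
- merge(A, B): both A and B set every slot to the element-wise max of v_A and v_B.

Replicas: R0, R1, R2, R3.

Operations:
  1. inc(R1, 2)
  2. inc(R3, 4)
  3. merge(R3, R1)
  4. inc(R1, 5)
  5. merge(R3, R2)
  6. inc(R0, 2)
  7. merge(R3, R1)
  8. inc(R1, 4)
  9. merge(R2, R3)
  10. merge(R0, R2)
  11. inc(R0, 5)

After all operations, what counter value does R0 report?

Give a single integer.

Op 1: inc R1 by 2 -> R1=(0,2,0,0) value=2
Op 2: inc R3 by 4 -> R3=(0,0,0,4) value=4
Op 3: merge R3<->R1 -> R3=(0,2,0,4) R1=(0,2,0,4)
Op 4: inc R1 by 5 -> R1=(0,7,0,4) value=11
Op 5: merge R3<->R2 -> R3=(0,2,0,4) R2=(0,2,0,4)
Op 6: inc R0 by 2 -> R0=(2,0,0,0) value=2
Op 7: merge R3<->R1 -> R3=(0,7,0,4) R1=(0,7,0,4)
Op 8: inc R1 by 4 -> R1=(0,11,0,4) value=15
Op 9: merge R2<->R3 -> R2=(0,7,0,4) R3=(0,7,0,4)
Op 10: merge R0<->R2 -> R0=(2,7,0,4) R2=(2,7,0,4)
Op 11: inc R0 by 5 -> R0=(7,7,0,4) value=18

Answer: 18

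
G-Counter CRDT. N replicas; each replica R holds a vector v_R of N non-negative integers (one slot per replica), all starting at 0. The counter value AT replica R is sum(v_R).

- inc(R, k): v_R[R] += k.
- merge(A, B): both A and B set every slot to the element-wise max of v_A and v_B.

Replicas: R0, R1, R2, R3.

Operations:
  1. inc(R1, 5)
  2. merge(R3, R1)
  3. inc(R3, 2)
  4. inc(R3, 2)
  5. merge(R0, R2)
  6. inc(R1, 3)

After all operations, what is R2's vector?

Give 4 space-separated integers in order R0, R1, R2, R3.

Op 1: inc R1 by 5 -> R1=(0,5,0,0) value=5
Op 2: merge R3<->R1 -> R3=(0,5,0,0) R1=(0,5,0,0)
Op 3: inc R3 by 2 -> R3=(0,5,0,2) value=7
Op 4: inc R3 by 2 -> R3=(0,5,0,4) value=9
Op 5: merge R0<->R2 -> R0=(0,0,0,0) R2=(0,0,0,0)
Op 6: inc R1 by 3 -> R1=(0,8,0,0) value=8

Answer: 0 0 0 0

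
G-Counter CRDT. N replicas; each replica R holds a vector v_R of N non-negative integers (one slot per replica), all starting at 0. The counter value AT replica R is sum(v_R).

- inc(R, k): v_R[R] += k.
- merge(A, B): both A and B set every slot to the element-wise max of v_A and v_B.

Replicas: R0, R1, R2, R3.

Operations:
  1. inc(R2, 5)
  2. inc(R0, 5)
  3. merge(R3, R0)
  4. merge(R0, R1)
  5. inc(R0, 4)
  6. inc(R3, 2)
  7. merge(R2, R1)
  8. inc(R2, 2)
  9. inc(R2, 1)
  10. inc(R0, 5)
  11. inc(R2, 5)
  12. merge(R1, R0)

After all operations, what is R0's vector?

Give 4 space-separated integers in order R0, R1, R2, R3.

Answer: 14 0 5 0

Derivation:
Op 1: inc R2 by 5 -> R2=(0,0,5,0) value=5
Op 2: inc R0 by 5 -> R0=(5,0,0,0) value=5
Op 3: merge R3<->R0 -> R3=(5,0,0,0) R0=(5,0,0,0)
Op 4: merge R0<->R1 -> R0=(5,0,0,0) R1=(5,0,0,0)
Op 5: inc R0 by 4 -> R0=(9,0,0,0) value=9
Op 6: inc R3 by 2 -> R3=(5,0,0,2) value=7
Op 7: merge R2<->R1 -> R2=(5,0,5,0) R1=(5,0,5,0)
Op 8: inc R2 by 2 -> R2=(5,0,7,0) value=12
Op 9: inc R2 by 1 -> R2=(5,0,8,0) value=13
Op 10: inc R0 by 5 -> R0=(14,0,0,0) value=14
Op 11: inc R2 by 5 -> R2=(5,0,13,0) value=18
Op 12: merge R1<->R0 -> R1=(14,0,5,0) R0=(14,0,5,0)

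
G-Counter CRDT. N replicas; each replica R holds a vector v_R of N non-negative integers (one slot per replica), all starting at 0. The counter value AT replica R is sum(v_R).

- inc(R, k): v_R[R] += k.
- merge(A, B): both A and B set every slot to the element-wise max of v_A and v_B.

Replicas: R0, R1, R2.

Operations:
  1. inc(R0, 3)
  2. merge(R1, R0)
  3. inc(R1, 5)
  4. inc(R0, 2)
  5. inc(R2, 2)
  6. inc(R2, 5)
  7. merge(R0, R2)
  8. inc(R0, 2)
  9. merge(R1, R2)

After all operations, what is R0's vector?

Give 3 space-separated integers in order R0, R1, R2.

Answer: 7 0 7

Derivation:
Op 1: inc R0 by 3 -> R0=(3,0,0) value=3
Op 2: merge R1<->R0 -> R1=(3,0,0) R0=(3,0,0)
Op 3: inc R1 by 5 -> R1=(3,5,0) value=8
Op 4: inc R0 by 2 -> R0=(5,0,0) value=5
Op 5: inc R2 by 2 -> R2=(0,0,2) value=2
Op 6: inc R2 by 5 -> R2=(0,0,7) value=7
Op 7: merge R0<->R2 -> R0=(5,0,7) R2=(5,0,7)
Op 8: inc R0 by 2 -> R0=(7,0,7) value=14
Op 9: merge R1<->R2 -> R1=(5,5,7) R2=(5,5,7)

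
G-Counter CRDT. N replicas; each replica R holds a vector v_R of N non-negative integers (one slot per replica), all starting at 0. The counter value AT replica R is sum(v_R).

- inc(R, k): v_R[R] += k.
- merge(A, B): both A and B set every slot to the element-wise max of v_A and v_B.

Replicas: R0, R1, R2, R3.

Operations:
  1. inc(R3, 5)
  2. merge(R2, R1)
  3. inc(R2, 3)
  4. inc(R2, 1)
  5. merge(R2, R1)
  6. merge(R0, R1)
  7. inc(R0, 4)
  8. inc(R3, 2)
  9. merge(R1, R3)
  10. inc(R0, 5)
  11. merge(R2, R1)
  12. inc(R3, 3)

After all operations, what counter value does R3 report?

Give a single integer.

Answer: 14

Derivation:
Op 1: inc R3 by 5 -> R3=(0,0,0,5) value=5
Op 2: merge R2<->R1 -> R2=(0,0,0,0) R1=(0,0,0,0)
Op 3: inc R2 by 3 -> R2=(0,0,3,0) value=3
Op 4: inc R2 by 1 -> R2=(0,0,4,0) value=4
Op 5: merge R2<->R1 -> R2=(0,0,4,0) R1=(0,0,4,0)
Op 6: merge R0<->R1 -> R0=(0,0,4,0) R1=(0,0,4,0)
Op 7: inc R0 by 4 -> R0=(4,0,4,0) value=8
Op 8: inc R3 by 2 -> R3=(0,0,0,7) value=7
Op 9: merge R1<->R3 -> R1=(0,0,4,7) R3=(0,0,4,7)
Op 10: inc R0 by 5 -> R0=(9,0,4,0) value=13
Op 11: merge R2<->R1 -> R2=(0,0,4,7) R1=(0,0,4,7)
Op 12: inc R3 by 3 -> R3=(0,0,4,10) value=14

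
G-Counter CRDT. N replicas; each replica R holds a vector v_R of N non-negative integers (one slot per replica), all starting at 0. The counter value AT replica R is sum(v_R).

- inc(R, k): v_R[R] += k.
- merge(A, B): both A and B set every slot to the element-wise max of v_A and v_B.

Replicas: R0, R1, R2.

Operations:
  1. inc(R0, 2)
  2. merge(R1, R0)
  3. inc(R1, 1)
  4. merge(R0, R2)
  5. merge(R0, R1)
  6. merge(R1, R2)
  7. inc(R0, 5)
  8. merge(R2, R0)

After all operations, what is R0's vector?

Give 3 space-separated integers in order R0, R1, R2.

Op 1: inc R0 by 2 -> R0=(2,0,0) value=2
Op 2: merge R1<->R0 -> R1=(2,0,0) R0=(2,0,0)
Op 3: inc R1 by 1 -> R1=(2,1,0) value=3
Op 4: merge R0<->R2 -> R0=(2,0,0) R2=(2,0,0)
Op 5: merge R0<->R1 -> R0=(2,1,0) R1=(2,1,0)
Op 6: merge R1<->R2 -> R1=(2,1,0) R2=(2,1,0)
Op 7: inc R0 by 5 -> R0=(7,1,0) value=8
Op 8: merge R2<->R0 -> R2=(7,1,0) R0=(7,1,0)

Answer: 7 1 0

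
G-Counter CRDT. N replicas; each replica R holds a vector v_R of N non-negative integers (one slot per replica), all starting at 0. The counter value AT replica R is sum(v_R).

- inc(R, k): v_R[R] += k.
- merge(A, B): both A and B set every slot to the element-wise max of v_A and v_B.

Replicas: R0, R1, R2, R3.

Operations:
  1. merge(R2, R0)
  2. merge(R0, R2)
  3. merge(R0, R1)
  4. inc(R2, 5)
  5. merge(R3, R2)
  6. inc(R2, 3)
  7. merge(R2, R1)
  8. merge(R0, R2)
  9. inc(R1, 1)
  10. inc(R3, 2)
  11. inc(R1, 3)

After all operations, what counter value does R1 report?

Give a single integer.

Op 1: merge R2<->R0 -> R2=(0,0,0,0) R0=(0,0,0,0)
Op 2: merge R0<->R2 -> R0=(0,0,0,0) R2=(0,0,0,0)
Op 3: merge R0<->R1 -> R0=(0,0,0,0) R1=(0,0,0,0)
Op 4: inc R2 by 5 -> R2=(0,0,5,0) value=5
Op 5: merge R3<->R2 -> R3=(0,0,5,0) R2=(0,0,5,0)
Op 6: inc R2 by 3 -> R2=(0,0,8,0) value=8
Op 7: merge R2<->R1 -> R2=(0,0,8,0) R1=(0,0,8,0)
Op 8: merge R0<->R2 -> R0=(0,0,8,0) R2=(0,0,8,0)
Op 9: inc R1 by 1 -> R1=(0,1,8,0) value=9
Op 10: inc R3 by 2 -> R3=(0,0,5,2) value=7
Op 11: inc R1 by 3 -> R1=(0,4,8,0) value=12

Answer: 12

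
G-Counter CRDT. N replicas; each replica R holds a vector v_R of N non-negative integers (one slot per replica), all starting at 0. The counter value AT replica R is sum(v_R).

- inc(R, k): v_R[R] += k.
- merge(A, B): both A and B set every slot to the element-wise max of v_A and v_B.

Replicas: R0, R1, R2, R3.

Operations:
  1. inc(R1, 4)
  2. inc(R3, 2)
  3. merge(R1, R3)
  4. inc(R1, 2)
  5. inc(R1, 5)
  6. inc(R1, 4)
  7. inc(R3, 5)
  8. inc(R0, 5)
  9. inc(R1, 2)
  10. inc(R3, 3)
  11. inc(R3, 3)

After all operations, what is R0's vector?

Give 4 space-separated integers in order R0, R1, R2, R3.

Answer: 5 0 0 0

Derivation:
Op 1: inc R1 by 4 -> R1=(0,4,0,0) value=4
Op 2: inc R3 by 2 -> R3=(0,0,0,2) value=2
Op 3: merge R1<->R3 -> R1=(0,4,0,2) R3=(0,4,0,2)
Op 4: inc R1 by 2 -> R1=(0,6,0,2) value=8
Op 5: inc R1 by 5 -> R1=(0,11,0,2) value=13
Op 6: inc R1 by 4 -> R1=(0,15,0,2) value=17
Op 7: inc R3 by 5 -> R3=(0,4,0,7) value=11
Op 8: inc R0 by 5 -> R0=(5,0,0,0) value=5
Op 9: inc R1 by 2 -> R1=(0,17,0,2) value=19
Op 10: inc R3 by 3 -> R3=(0,4,0,10) value=14
Op 11: inc R3 by 3 -> R3=(0,4,0,13) value=17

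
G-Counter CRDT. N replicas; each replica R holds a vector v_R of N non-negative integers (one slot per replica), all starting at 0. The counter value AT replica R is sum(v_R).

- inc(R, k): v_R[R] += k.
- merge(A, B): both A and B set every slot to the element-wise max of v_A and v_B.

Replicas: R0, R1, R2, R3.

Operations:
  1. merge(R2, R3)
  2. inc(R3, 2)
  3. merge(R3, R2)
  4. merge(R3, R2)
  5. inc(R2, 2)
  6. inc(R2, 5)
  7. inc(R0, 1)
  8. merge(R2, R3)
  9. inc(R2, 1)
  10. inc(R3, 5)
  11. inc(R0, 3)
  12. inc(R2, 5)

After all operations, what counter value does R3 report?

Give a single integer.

Op 1: merge R2<->R3 -> R2=(0,0,0,0) R3=(0,0,0,0)
Op 2: inc R3 by 2 -> R3=(0,0,0,2) value=2
Op 3: merge R3<->R2 -> R3=(0,0,0,2) R2=(0,0,0,2)
Op 4: merge R3<->R2 -> R3=(0,0,0,2) R2=(0,0,0,2)
Op 5: inc R2 by 2 -> R2=(0,0,2,2) value=4
Op 6: inc R2 by 5 -> R2=(0,0,7,2) value=9
Op 7: inc R0 by 1 -> R0=(1,0,0,0) value=1
Op 8: merge R2<->R3 -> R2=(0,0,7,2) R3=(0,0,7,2)
Op 9: inc R2 by 1 -> R2=(0,0,8,2) value=10
Op 10: inc R3 by 5 -> R3=(0,0,7,7) value=14
Op 11: inc R0 by 3 -> R0=(4,0,0,0) value=4
Op 12: inc R2 by 5 -> R2=(0,0,13,2) value=15

Answer: 14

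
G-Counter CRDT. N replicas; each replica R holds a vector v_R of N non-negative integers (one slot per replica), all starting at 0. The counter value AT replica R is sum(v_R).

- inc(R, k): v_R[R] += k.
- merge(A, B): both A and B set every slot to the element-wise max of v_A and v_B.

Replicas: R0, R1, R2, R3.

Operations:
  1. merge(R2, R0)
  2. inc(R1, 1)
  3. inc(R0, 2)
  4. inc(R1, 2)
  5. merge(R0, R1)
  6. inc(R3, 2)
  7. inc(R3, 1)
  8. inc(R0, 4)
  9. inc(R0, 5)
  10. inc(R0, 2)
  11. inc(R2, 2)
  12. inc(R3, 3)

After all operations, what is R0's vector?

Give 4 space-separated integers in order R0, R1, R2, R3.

Op 1: merge R2<->R0 -> R2=(0,0,0,0) R0=(0,0,0,0)
Op 2: inc R1 by 1 -> R1=(0,1,0,0) value=1
Op 3: inc R0 by 2 -> R0=(2,0,0,0) value=2
Op 4: inc R1 by 2 -> R1=(0,3,0,0) value=3
Op 5: merge R0<->R1 -> R0=(2,3,0,0) R1=(2,3,0,0)
Op 6: inc R3 by 2 -> R3=(0,0,0,2) value=2
Op 7: inc R3 by 1 -> R3=(0,0,0,3) value=3
Op 8: inc R0 by 4 -> R0=(6,3,0,0) value=9
Op 9: inc R0 by 5 -> R0=(11,3,0,0) value=14
Op 10: inc R0 by 2 -> R0=(13,3,0,0) value=16
Op 11: inc R2 by 2 -> R2=(0,0,2,0) value=2
Op 12: inc R3 by 3 -> R3=(0,0,0,6) value=6

Answer: 13 3 0 0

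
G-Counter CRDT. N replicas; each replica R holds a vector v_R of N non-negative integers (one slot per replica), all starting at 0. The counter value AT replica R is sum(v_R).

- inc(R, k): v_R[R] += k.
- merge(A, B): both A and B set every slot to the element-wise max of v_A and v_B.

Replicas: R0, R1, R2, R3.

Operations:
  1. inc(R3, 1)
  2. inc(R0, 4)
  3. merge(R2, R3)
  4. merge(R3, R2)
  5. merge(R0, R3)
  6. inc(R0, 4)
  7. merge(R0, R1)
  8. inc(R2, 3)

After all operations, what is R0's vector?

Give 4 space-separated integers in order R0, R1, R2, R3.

Answer: 8 0 0 1

Derivation:
Op 1: inc R3 by 1 -> R3=(0,0,0,1) value=1
Op 2: inc R0 by 4 -> R0=(4,0,0,0) value=4
Op 3: merge R2<->R3 -> R2=(0,0,0,1) R3=(0,0,0,1)
Op 4: merge R3<->R2 -> R3=(0,0,0,1) R2=(0,0,0,1)
Op 5: merge R0<->R3 -> R0=(4,0,0,1) R3=(4,0,0,1)
Op 6: inc R0 by 4 -> R0=(8,0,0,1) value=9
Op 7: merge R0<->R1 -> R0=(8,0,0,1) R1=(8,0,0,1)
Op 8: inc R2 by 3 -> R2=(0,0,3,1) value=4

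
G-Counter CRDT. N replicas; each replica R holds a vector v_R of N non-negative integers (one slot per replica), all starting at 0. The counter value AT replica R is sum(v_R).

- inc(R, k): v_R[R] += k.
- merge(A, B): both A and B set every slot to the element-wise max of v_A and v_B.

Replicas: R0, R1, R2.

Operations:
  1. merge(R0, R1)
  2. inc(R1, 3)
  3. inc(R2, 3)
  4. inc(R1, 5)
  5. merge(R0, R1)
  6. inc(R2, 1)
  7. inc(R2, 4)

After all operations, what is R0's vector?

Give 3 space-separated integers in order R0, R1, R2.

Op 1: merge R0<->R1 -> R0=(0,0,0) R1=(0,0,0)
Op 2: inc R1 by 3 -> R1=(0,3,0) value=3
Op 3: inc R2 by 3 -> R2=(0,0,3) value=3
Op 4: inc R1 by 5 -> R1=(0,8,0) value=8
Op 5: merge R0<->R1 -> R0=(0,8,0) R1=(0,8,0)
Op 6: inc R2 by 1 -> R2=(0,0,4) value=4
Op 7: inc R2 by 4 -> R2=(0,0,8) value=8

Answer: 0 8 0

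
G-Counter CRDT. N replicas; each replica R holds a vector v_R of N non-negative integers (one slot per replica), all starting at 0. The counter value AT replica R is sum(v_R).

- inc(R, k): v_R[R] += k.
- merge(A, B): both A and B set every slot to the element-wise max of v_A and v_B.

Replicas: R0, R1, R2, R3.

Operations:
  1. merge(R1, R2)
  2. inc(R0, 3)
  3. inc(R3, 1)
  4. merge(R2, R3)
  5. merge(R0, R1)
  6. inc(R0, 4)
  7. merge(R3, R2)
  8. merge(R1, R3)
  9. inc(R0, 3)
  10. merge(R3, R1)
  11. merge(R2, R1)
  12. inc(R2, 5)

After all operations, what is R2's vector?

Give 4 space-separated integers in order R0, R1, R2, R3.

Op 1: merge R1<->R2 -> R1=(0,0,0,0) R2=(0,0,0,0)
Op 2: inc R0 by 3 -> R0=(3,0,0,0) value=3
Op 3: inc R3 by 1 -> R3=(0,0,0,1) value=1
Op 4: merge R2<->R3 -> R2=(0,0,0,1) R3=(0,0,0,1)
Op 5: merge R0<->R1 -> R0=(3,0,0,0) R1=(3,0,0,0)
Op 6: inc R0 by 4 -> R0=(7,0,0,0) value=7
Op 7: merge R3<->R2 -> R3=(0,0,0,1) R2=(0,0,0,1)
Op 8: merge R1<->R3 -> R1=(3,0,0,1) R3=(3,0,0,1)
Op 9: inc R0 by 3 -> R0=(10,0,0,0) value=10
Op 10: merge R3<->R1 -> R3=(3,0,0,1) R1=(3,0,0,1)
Op 11: merge R2<->R1 -> R2=(3,0,0,1) R1=(3,0,0,1)
Op 12: inc R2 by 5 -> R2=(3,0,5,1) value=9

Answer: 3 0 5 1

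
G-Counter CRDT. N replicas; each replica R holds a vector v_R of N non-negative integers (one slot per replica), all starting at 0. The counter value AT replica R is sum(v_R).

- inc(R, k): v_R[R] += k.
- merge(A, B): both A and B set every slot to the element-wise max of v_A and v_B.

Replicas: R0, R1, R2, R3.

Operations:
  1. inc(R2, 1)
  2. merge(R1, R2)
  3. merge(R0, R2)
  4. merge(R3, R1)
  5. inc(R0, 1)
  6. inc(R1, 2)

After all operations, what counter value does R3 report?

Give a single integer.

Answer: 1

Derivation:
Op 1: inc R2 by 1 -> R2=(0,0,1,0) value=1
Op 2: merge R1<->R2 -> R1=(0,0,1,0) R2=(0,0,1,0)
Op 3: merge R0<->R2 -> R0=(0,0,1,0) R2=(0,0,1,0)
Op 4: merge R3<->R1 -> R3=(0,0,1,0) R1=(0,0,1,0)
Op 5: inc R0 by 1 -> R0=(1,0,1,0) value=2
Op 6: inc R1 by 2 -> R1=(0,2,1,0) value=3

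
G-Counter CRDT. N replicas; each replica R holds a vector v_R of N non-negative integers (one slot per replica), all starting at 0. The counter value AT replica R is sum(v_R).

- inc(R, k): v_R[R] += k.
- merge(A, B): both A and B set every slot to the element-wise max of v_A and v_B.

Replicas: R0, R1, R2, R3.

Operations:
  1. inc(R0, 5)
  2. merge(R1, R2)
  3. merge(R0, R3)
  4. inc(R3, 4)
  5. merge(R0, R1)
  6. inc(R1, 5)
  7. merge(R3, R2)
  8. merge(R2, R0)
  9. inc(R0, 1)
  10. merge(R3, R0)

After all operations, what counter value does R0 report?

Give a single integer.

Answer: 10

Derivation:
Op 1: inc R0 by 5 -> R0=(5,0,0,0) value=5
Op 2: merge R1<->R2 -> R1=(0,0,0,0) R2=(0,0,0,0)
Op 3: merge R0<->R3 -> R0=(5,0,0,0) R3=(5,0,0,0)
Op 4: inc R3 by 4 -> R3=(5,0,0,4) value=9
Op 5: merge R0<->R1 -> R0=(5,0,0,0) R1=(5,0,0,0)
Op 6: inc R1 by 5 -> R1=(5,5,0,0) value=10
Op 7: merge R3<->R2 -> R3=(5,0,0,4) R2=(5,0,0,4)
Op 8: merge R2<->R0 -> R2=(5,0,0,4) R0=(5,0,0,4)
Op 9: inc R0 by 1 -> R0=(6,0,0,4) value=10
Op 10: merge R3<->R0 -> R3=(6,0,0,4) R0=(6,0,0,4)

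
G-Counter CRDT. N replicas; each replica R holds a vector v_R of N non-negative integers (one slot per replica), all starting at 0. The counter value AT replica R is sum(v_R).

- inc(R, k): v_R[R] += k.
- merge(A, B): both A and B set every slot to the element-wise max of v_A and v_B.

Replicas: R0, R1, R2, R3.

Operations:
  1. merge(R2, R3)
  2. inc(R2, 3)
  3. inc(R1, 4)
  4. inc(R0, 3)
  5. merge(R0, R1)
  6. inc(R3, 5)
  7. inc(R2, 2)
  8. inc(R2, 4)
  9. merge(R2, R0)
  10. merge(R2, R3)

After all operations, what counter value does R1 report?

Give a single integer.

Answer: 7

Derivation:
Op 1: merge R2<->R3 -> R2=(0,0,0,0) R3=(0,0,0,0)
Op 2: inc R2 by 3 -> R2=(0,0,3,0) value=3
Op 3: inc R1 by 4 -> R1=(0,4,0,0) value=4
Op 4: inc R0 by 3 -> R0=(3,0,0,0) value=3
Op 5: merge R0<->R1 -> R0=(3,4,0,0) R1=(3,4,0,0)
Op 6: inc R3 by 5 -> R3=(0,0,0,5) value=5
Op 7: inc R2 by 2 -> R2=(0,0,5,0) value=5
Op 8: inc R2 by 4 -> R2=(0,0,9,0) value=9
Op 9: merge R2<->R0 -> R2=(3,4,9,0) R0=(3,4,9,0)
Op 10: merge R2<->R3 -> R2=(3,4,9,5) R3=(3,4,9,5)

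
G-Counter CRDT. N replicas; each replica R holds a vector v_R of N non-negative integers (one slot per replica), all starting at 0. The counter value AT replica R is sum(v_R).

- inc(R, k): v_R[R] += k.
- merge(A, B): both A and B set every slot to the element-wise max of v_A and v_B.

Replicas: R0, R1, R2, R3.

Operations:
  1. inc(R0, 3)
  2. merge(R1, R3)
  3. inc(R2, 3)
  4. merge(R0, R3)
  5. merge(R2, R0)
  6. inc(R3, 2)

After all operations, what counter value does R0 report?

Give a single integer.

Op 1: inc R0 by 3 -> R0=(3,0,0,0) value=3
Op 2: merge R1<->R3 -> R1=(0,0,0,0) R3=(0,0,0,0)
Op 3: inc R2 by 3 -> R2=(0,0,3,0) value=3
Op 4: merge R0<->R3 -> R0=(3,0,0,0) R3=(3,0,0,0)
Op 5: merge R2<->R0 -> R2=(3,0,3,0) R0=(3,0,3,0)
Op 6: inc R3 by 2 -> R3=(3,0,0,2) value=5

Answer: 6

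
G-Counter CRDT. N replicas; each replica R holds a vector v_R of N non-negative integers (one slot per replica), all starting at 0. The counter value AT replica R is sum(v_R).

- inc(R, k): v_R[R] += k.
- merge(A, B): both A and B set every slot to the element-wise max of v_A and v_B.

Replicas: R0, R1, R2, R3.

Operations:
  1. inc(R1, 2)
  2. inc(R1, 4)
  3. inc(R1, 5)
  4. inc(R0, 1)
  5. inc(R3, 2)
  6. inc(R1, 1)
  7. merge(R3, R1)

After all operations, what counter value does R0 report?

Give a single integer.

Op 1: inc R1 by 2 -> R1=(0,2,0,0) value=2
Op 2: inc R1 by 4 -> R1=(0,6,0,0) value=6
Op 3: inc R1 by 5 -> R1=(0,11,0,0) value=11
Op 4: inc R0 by 1 -> R0=(1,0,0,0) value=1
Op 5: inc R3 by 2 -> R3=(0,0,0,2) value=2
Op 6: inc R1 by 1 -> R1=(0,12,0,0) value=12
Op 7: merge R3<->R1 -> R3=(0,12,0,2) R1=(0,12,0,2)

Answer: 1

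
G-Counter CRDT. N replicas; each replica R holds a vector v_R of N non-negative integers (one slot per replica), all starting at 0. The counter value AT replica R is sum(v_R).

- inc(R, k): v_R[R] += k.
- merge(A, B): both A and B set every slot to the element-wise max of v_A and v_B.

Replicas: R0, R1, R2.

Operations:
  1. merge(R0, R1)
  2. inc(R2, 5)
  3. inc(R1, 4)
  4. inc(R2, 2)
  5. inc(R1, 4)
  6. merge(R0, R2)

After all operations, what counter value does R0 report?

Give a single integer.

Op 1: merge R0<->R1 -> R0=(0,0,0) R1=(0,0,0)
Op 2: inc R2 by 5 -> R2=(0,0,5) value=5
Op 3: inc R1 by 4 -> R1=(0,4,0) value=4
Op 4: inc R2 by 2 -> R2=(0,0,7) value=7
Op 5: inc R1 by 4 -> R1=(0,8,0) value=8
Op 6: merge R0<->R2 -> R0=(0,0,7) R2=(0,0,7)

Answer: 7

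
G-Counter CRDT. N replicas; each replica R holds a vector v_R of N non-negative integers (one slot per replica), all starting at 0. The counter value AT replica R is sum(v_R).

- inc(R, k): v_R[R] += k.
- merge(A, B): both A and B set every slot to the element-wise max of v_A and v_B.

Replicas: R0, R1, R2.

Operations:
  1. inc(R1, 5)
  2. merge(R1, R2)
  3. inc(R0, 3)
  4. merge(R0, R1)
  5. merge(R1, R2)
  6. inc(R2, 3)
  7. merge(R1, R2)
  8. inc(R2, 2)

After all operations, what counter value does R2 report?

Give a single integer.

Answer: 13

Derivation:
Op 1: inc R1 by 5 -> R1=(0,5,0) value=5
Op 2: merge R1<->R2 -> R1=(0,5,0) R2=(0,5,0)
Op 3: inc R0 by 3 -> R0=(3,0,0) value=3
Op 4: merge R0<->R1 -> R0=(3,5,0) R1=(3,5,0)
Op 5: merge R1<->R2 -> R1=(3,5,0) R2=(3,5,0)
Op 6: inc R2 by 3 -> R2=(3,5,3) value=11
Op 7: merge R1<->R2 -> R1=(3,5,3) R2=(3,5,3)
Op 8: inc R2 by 2 -> R2=(3,5,5) value=13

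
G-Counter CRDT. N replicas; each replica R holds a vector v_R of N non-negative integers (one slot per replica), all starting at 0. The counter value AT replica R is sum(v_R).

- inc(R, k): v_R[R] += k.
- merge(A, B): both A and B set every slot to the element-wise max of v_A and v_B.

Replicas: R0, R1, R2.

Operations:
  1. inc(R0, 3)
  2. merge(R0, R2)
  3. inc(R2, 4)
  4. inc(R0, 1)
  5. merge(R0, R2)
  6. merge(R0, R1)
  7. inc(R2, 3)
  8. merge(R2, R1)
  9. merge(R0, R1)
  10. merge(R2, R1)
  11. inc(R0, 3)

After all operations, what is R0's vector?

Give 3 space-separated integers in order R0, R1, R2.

Answer: 7 0 7

Derivation:
Op 1: inc R0 by 3 -> R0=(3,0,0) value=3
Op 2: merge R0<->R2 -> R0=(3,0,0) R2=(3,0,0)
Op 3: inc R2 by 4 -> R2=(3,0,4) value=7
Op 4: inc R0 by 1 -> R0=(4,0,0) value=4
Op 5: merge R0<->R2 -> R0=(4,0,4) R2=(4,0,4)
Op 6: merge R0<->R1 -> R0=(4,0,4) R1=(4,0,4)
Op 7: inc R2 by 3 -> R2=(4,0,7) value=11
Op 8: merge R2<->R1 -> R2=(4,0,7) R1=(4,0,7)
Op 9: merge R0<->R1 -> R0=(4,0,7) R1=(4,0,7)
Op 10: merge R2<->R1 -> R2=(4,0,7) R1=(4,0,7)
Op 11: inc R0 by 3 -> R0=(7,0,7) value=14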